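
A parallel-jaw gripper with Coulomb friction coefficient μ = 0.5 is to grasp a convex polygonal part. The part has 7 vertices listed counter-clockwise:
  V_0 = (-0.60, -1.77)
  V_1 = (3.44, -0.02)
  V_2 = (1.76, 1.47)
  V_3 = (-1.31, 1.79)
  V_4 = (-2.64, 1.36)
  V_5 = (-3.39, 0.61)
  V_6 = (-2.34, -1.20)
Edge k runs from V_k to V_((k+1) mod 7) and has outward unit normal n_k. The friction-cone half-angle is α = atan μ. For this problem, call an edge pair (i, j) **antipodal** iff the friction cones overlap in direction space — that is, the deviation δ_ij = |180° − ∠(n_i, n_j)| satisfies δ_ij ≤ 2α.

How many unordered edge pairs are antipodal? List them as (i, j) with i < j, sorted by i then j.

α = atan 0.5 = 26.57°;  2α = 53.13°
n_0 = (+0.3975, -0.9176)
n_1 = (+0.6635, +0.7481)
n_2 = (+0.1037, +0.9946)
n_3 = (-0.3076, +0.9515)
n_4 = (-0.7071, +0.7071)
n_5 = (-0.8650, -0.5018)
n_6 = (-0.3113, -0.9503)
  (0,1): δ = 64.99°  ·
  (0,2): δ = 29.37°  ✓
  (0,3): δ = 5.50°  ✓
  (0,4): δ = 21.58°  ✓
  (0,5): δ = 96.70°  ·
  (0,6): δ = 138.44°  ·
  (1,2): δ = 144.38°  ·
  (1,3): δ = 120.51°  ·
  (1,4): δ = 93.43°  ·
  (1,5): δ = 18.31°  ✓
  (1,6): δ = 23.43°  ✓
  (2,3): δ = 156.13°  ·
  (2,4): δ = 129.05°  ·
  (2,5): δ = 53.93°  ·
  (2,6): δ = 12.19°  ✓
  (3,4): δ = 152.92°  ·
  (3,5): δ = 77.80°  ·
  (3,6): δ = 36.05°  ✓
  (4,5): δ = 104.88°  ·
  (4,6): δ = 63.14°  ·
  (5,6): δ = 138.26°  ·
antipodal pairs: 7

count = 7; pairs: (0,2), (0,3), (0,4), (1,5), (1,6), (2,6), (3,6)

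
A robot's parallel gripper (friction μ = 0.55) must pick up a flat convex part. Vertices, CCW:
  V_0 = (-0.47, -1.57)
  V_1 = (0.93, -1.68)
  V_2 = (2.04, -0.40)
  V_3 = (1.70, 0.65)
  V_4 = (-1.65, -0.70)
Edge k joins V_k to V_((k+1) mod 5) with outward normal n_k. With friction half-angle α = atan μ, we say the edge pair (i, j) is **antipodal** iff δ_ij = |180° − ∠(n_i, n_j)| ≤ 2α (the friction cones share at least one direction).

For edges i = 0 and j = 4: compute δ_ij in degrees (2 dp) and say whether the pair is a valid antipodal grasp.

δ = 148.09°, invalid

α = atan 0.55 = 28.81°;  2α = 57.62°
edge 0: e_0 = (+1.40, -0.11);  n_0 = (-0.0783, -0.9969)
edge 4: e_4 = (+1.18, -0.87);  n_4 = (-0.5934, -0.8049)
∠(n_0, n_4) = 31.91°
δ = |180° − 31.91°| = 148.09°
148.09° > 2α = 57.62°  →  invalid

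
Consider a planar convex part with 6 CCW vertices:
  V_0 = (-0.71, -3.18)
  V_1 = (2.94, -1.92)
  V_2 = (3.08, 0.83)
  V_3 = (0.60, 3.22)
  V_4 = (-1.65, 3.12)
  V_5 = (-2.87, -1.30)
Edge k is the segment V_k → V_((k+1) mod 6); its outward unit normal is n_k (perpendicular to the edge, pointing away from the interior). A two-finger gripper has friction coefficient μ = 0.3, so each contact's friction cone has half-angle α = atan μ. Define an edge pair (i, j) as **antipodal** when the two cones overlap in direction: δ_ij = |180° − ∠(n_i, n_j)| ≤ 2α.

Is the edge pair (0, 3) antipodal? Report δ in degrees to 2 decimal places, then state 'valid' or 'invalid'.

α = atan 0.3 = 16.70°;  2α = 33.40°
edge 0: e_0 = (+3.65, +1.26);  n_0 = (+0.3263, -0.9453)
edge 3: e_3 = (-2.25, -0.10);  n_3 = (-0.0444, +0.9990)
∠(n_0, n_3) = 163.50°
δ = |180° − 163.50°| = 16.50°
16.50° ≤ 2α = 33.40°  →  valid

δ = 16.50°, valid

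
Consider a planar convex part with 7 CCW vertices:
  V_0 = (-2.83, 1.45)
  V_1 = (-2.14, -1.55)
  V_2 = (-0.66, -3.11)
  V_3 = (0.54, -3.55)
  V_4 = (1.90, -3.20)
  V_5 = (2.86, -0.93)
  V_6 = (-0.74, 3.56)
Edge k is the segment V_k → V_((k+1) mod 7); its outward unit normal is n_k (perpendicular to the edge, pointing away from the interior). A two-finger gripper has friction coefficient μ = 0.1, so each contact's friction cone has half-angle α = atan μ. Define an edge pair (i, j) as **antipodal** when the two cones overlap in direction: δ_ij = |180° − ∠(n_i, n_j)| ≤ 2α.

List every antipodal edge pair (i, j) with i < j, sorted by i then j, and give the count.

α = atan 0.1 = 5.71°;  2α = 11.42°
n_0 = (-0.9746, -0.2241)
n_1 = (-0.7255, -0.6883)
n_2 = (-0.3443, -0.9389)
n_3 = (+0.2492, -0.9684)
n_4 = (+0.9210, -0.3895)
n_5 = (+0.7802, +0.6255)
n_6 = (-0.7105, +0.7037)
  (0,1): δ = 149.46°  ·
  (0,2): δ = 123.09°  ·
  (0,3): δ = 88.52°  ·
  (0,4): δ = 35.88°  ·
  (0,5): δ = 25.77°  ·
  (0,6): δ = 122.32°  ·
  (1,2): δ = 153.63°  ·
  (1,3): δ = 119.06°  ·
  (1,4): δ = 66.42°  ·
  (1,5): δ = 4.77°  ✓
  (1,6): δ = 91.78°  ·
  (2,3): δ = 145.43°  ·
  (2,4): δ = 92.79°  ·
  (2,5): δ = 31.14°  ·
  (2,6): δ = 65.41°  ·
  (3,4): δ = 127.36°  ·
  (3,5): δ = 65.71°  ·
  (3,6): δ = 30.84°  ·
  (4,5): δ = 118.35°  ·
  (4,6): δ = 21.80°  ·
  (5,6): δ = 83.45°  ·
antipodal pairs: 1

count = 1; pairs: (1,5)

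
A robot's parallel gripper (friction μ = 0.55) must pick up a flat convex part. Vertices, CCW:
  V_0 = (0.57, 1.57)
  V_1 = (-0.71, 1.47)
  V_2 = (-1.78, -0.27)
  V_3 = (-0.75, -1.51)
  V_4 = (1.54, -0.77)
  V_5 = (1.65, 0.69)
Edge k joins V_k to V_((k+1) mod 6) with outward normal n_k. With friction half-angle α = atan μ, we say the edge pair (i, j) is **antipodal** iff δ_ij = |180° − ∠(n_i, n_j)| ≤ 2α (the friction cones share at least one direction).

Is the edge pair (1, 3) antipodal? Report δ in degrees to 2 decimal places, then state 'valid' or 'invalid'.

α = atan 0.55 = 28.81°;  2α = 57.62°
edge 1: e_1 = (-1.07, -1.74);  n_1 = (-0.8518, +0.5238)
edge 3: e_3 = (+2.29, +0.74);  n_3 = (+0.3075, -0.9516)
∠(n_1, n_3) = 139.50°
δ = |180° − 139.50°| = 40.50°
40.50° ≤ 2α = 57.62°  →  valid

δ = 40.50°, valid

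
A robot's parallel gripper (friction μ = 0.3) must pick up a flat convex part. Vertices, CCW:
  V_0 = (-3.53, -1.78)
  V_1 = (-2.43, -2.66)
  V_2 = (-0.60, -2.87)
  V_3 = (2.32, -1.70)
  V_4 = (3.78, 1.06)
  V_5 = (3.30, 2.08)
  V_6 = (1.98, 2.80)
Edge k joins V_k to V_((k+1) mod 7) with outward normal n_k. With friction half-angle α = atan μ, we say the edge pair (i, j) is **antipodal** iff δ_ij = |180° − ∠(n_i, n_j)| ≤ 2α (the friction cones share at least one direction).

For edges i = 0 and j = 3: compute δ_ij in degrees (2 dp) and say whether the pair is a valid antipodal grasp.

α = atan 0.3 = 16.70°;  2α = 33.40°
edge 0: e_0 = (+1.10, -0.88);  n_0 = (-0.6247, -0.7809)
edge 3: e_3 = (+1.46, +2.76);  n_3 = (+0.8839, -0.4676)
∠(n_0, n_3) = 100.78°
δ = |180° − 100.78°| = 79.22°
79.22° > 2α = 33.40°  →  invalid

δ = 79.22°, invalid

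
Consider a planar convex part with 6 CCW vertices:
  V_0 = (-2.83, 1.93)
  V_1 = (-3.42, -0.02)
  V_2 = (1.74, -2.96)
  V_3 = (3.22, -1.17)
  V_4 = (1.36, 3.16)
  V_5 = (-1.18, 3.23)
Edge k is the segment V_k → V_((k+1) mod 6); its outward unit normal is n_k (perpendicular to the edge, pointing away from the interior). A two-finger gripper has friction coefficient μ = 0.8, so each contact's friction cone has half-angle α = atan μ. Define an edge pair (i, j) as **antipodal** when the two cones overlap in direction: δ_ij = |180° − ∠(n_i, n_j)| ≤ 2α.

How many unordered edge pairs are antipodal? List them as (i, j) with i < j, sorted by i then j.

count = 8; pairs: (0,2), (0,3), (1,3), (1,4), (1,5), (2,4), (2,5), (3,5)

α = atan 0.8 = 38.66°;  2α = 77.32°
n_0 = (-0.9571, +0.2896)
n_1 = (-0.4951, -0.8689)
n_2 = (+0.7707, -0.6372)
n_3 = (+0.9188, +0.3947)
n_4 = (+0.0275, +0.9996)
n_5 = (-0.6189, +0.7855)
  (0,1): δ = 102.84°  ·
  (0,2): δ = 22.75°  ✓
  (0,3): δ = 40.08°  ✓
  (0,4): δ = 105.26°  ·
  (0,5): δ = 145.07°  ·
  (1,2): δ = 99.91°  ·
  (1,3): δ = 37.08°  ✓
  (1,4): δ = 28.09°  ✓
  (1,5): δ = 67.91°  ✓
  (2,3): δ = 117.17°  ·
  (2,4): δ = 51.99°  ✓
  (2,5): δ = 12.18°  ✓
  (3,4): δ = 114.83°  ·
  (3,5): δ = 75.01°  ✓
  (4,5): δ = 140.19°  ·
antipodal pairs: 8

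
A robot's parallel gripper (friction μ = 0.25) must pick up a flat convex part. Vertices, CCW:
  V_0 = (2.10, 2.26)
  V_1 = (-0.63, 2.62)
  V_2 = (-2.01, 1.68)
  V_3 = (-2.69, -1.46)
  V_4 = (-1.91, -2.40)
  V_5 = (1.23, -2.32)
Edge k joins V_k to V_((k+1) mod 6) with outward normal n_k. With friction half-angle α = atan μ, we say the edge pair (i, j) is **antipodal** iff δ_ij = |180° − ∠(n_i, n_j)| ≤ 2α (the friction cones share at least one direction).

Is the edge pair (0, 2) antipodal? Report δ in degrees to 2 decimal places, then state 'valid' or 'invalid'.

δ = 94.71°, invalid

α = atan 0.25 = 14.04°;  2α = 28.07°
edge 0: e_0 = (-2.73, +0.36);  n_0 = (+0.1307, +0.9914)
edge 2: e_2 = (-0.68, -3.14);  n_2 = (-0.9773, +0.2117)
∠(n_0, n_2) = 85.29°
δ = |180° − 85.29°| = 94.71°
94.71° > 2α = 28.07°  →  invalid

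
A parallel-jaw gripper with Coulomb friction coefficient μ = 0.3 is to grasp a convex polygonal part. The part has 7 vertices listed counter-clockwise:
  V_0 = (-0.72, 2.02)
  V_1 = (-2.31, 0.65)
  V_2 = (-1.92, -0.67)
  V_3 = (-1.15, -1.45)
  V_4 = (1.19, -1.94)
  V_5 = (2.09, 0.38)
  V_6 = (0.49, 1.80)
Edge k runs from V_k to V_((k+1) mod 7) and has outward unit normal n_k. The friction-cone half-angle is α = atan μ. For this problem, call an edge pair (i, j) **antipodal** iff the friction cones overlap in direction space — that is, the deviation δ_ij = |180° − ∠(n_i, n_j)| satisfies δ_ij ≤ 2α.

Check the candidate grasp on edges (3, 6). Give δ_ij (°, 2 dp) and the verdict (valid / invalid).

δ = 1.52°, valid

α = atan 0.3 = 16.70°;  2α = 33.40°
edge 3: e_3 = (+2.34, -0.49);  n_3 = (-0.2050, -0.9788)
edge 6: e_6 = (-1.21, +0.22);  n_6 = (+0.1789, +0.9839)
∠(n_3, n_6) = 178.48°
δ = |180° − 178.48°| = 1.52°
1.52° ≤ 2α = 33.40°  →  valid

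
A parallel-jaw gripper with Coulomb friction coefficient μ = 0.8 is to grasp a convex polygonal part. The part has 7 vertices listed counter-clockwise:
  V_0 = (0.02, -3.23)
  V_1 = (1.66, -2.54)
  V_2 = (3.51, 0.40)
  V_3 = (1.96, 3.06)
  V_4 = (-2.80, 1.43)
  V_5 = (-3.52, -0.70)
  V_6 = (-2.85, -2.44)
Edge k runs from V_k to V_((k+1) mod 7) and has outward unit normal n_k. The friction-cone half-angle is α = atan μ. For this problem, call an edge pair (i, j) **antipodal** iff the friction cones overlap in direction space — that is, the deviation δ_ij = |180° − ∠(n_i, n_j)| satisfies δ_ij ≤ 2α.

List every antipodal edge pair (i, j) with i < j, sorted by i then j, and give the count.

count = 9; pairs: (0,3), (0,4), (1,3), (1,4), (1,5), (2,4), (2,5), (2,6), (3,6)

α = atan 0.8 = 38.66°;  2α = 77.32°
n_0 = (+0.3878, -0.9217)
n_1 = (+0.8464, -0.5326)
n_2 = (+0.8640, +0.5035)
n_3 = (-0.3240, +0.9461)
n_4 = (-0.9473, +0.3202)
n_5 = (-0.9332, -0.3593)
n_6 = (-0.2654, -0.9641)
  (0,1): δ = 145.00°  ·
  (0,2): δ = 82.59°  ·
  (0,3): δ = 3.91°  ✓
  (0,4): δ = 48.51°  ✓
  (0,5): δ = 88.24°  ·
  (0,6): δ = 141.79°  ·
  (1,2): δ = 117.59°  ·
  (1,3): δ = 38.92°  ✓
  (1,4): δ = 13.50°  ✓
  (1,5): δ = 53.24°  ✓
  (1,6): δ = 106.79°  ·
  (2,3): δ = 101.33°  ·
  (2,4): δ = 48.91°  ✓
  (2,5): δ = 9.17°  ✓
  (2,6): δ = 44.38°  ✓
  (3,4): δ = 127.58°  ·
  (3,5): δ = 87.84°  ·
  (3,6): δ = 34.29°  ✓
  (4,5): δ = 140.26°  ·
  (4,6): δ = 86.71°  ·
  (5,6): δ = 126.45°  ·
antipodal pairs: 9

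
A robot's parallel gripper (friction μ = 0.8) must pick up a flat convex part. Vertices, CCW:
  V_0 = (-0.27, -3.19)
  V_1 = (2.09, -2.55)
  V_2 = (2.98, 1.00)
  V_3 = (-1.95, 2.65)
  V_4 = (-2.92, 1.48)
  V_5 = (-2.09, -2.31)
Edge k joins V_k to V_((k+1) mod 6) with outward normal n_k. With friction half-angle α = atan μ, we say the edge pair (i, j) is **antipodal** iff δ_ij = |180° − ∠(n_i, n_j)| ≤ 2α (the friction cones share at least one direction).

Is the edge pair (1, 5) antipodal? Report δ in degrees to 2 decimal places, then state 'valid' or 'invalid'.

δ = 78.27°, invalid

α = atan 0.8 = 38.66°;  2α = 77.32°
edge 1: e_1 = (+0.89, +3.55);  n_1 = (+0.9700, -0.2432)
edge 5: e_5 = (+1.82, -0.88);  n_5 = (-0.4353, -0.9003)
∠(n_1, n_5) = 101.73°
δ = |180° − 101.73°| = 78.27°
78.27° > 2α = 77.32°  →  invalid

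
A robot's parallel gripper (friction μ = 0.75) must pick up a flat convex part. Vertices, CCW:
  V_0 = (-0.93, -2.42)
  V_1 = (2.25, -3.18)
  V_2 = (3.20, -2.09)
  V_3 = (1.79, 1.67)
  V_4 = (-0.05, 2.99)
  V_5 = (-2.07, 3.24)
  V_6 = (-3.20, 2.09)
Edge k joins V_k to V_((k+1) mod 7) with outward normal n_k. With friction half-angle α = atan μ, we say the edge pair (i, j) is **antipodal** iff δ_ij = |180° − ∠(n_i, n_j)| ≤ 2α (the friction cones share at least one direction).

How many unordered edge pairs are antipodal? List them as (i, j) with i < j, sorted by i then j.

count = 11; pairs: (0,2), (0,3), (0,4), (0,5), (1,4), (1,5), (1,6), (2,5), (2,6), (3,6), (4,6)

α = atan 0.75 = 36.87°;  2α = 73.74°
n_0 = (-0.2324, -0.9726)
n_1 = (+0.7539, -0.6570)
n_2 = (+0.9363, +0.3511)
n_3 = (+0.5829, +0.8125)
n_4 = (+0.1228, +0.9924)
n_5 = (-0.7133, +0.7009)
n_6 = (-0.8932, -0.4496)
  (0,1): δ = 117.63°  ·
  (0,2): δ = 56.00°  ✓
  (0,3): δ = 22.21°  ✓
  (0,4): δ = 6.39°  ✓
  (0,5): δ = 58.94°  ✓
  (0,6): δ = 130.16°  ·
  (1,2): δ = 118.37°  ·
  (1,3): δ = 84.58°  ·
  (1,4): δ = 55.98°  ✓
  (1,5): δ = 3.42°  ✓
  (1,6): δ = 67.79°  ✓
  (2,3): δ = 146.21°  ·
  (2,4): δ = 117.61°  ·
  (2,5): δ = 65.05°  ✓
  (2,6): δ = 6.16°  ✓
  (3,4): δ = 151.40°  ·
  (3,5): δ = 98.84°  ·
  (3,6): δ = 27.63°  ✓
  (4,5): δ = 127.44°  ·
  (4,6): δ = 56.23°  ✓
  (5,6): δ = 108.79°  ·
antipodal pairs: 11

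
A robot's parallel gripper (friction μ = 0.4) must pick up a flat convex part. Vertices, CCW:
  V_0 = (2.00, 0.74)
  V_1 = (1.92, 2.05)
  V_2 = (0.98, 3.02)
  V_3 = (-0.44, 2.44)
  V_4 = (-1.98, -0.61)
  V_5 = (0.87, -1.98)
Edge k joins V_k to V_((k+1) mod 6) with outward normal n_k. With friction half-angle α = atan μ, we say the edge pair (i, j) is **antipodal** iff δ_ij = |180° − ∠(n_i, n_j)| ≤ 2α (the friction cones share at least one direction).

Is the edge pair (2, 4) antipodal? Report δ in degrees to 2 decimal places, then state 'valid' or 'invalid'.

α = atan 0.4 = 21.80°;  2α = 43.60°
edge 2: e_2 = (-1.42, -0.58);  n_2 = (-0.3781, +0.9258)
edge 4: e_4 = (+2.85, -1.37);  n_4 = (-0.4332, -0.9013)
∠(n_2, n_4) = 132.11°
δ = |180° − 132.11°| = 47.89°
47.89° > 2α = 43.60°  →  invalid

δ = 47.89°, invalid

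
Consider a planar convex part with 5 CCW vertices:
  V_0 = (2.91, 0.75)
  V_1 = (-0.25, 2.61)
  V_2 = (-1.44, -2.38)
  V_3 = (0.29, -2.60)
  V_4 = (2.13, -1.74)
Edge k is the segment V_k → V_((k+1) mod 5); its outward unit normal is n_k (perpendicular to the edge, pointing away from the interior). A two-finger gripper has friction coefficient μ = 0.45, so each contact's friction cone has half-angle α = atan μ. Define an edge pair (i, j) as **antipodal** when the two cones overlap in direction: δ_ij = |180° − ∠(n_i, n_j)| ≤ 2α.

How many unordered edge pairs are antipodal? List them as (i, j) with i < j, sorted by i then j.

count = 2; pairs: (0,2), (1,4)

α = atan 0.45 = 24.23°;  2α = 48.46°
n_0 = (+0.5073, +0.8618)
n_1 = (-0.9727, +0.2320)
n_2 = (-0.1262, -0.9920)
n_3 = (+0.4234, -0.9059)
n_4 = (+0.9543, -0.2989)
  (0,1): δ = 72.93°  ·
  (0,2): δ = 23.23°  ✓
  (0,3): δ = 55.53°  ·
  (0,4): δ = 103.09°  ·
  (1,2): δ = 83.83°  ·
  (1,3): δ = 51.54°  ·
  (1,4): δ = 3.98°  ✓
  (2,3): δ = 147.70°  ·
  (2,4): δ = 100.15°  ·
  (3,4): δ = 132.44°  ·
antipodal pairs: 2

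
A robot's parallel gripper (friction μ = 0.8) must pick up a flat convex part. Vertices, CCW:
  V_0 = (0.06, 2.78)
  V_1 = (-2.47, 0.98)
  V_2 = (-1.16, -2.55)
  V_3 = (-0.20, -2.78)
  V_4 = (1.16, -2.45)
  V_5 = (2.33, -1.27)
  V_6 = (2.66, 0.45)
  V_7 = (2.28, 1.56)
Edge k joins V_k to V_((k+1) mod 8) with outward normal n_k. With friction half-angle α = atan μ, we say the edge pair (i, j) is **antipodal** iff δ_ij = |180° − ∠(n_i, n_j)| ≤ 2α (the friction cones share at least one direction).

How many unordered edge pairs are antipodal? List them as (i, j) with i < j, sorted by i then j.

α = atan 0.8 = 38.66°;  2α = 77.32°
n_0 = (-0.5797, +0.8148)
n_1 = (-0.9375, -0.3479)
n_2 = (-0.2330, -0.9725)
n_3 = (+0.2358, -0.9718)
n_4 = (+0.7101, -0.7041)
n_5 = (+0.9821, -0.1884)
n_6 = (+0.9461, +0.3239)
n_7 = (+0.4816, +0.8764)
  (0,1): δ = 105.07°  ·
  (0,2): δ = 48.90°  ✓
  (0,3): δ = 21.79°  ✓
  (0,4): δ = 9.81°  ✓
  (0,5): δ = 43.71°  ✓
  (0,6): δ = 73.47°  ✓
  (0,7): δ = 115.78°  ·
  (1,2): δ = 123.83°  ·
  (1,3): δ = 96.72°  ·
  (1,4): δ = 65.12°  ✓
  (1,5): δ = 31.22°  ✓
  (1,6): δ = 1.46°  ✓
  (1,7): δ = 40.85°  ✓
  (2,3): δ = 152.89°  ·
  (2,4): δ = 121.28°  ·
  (2,5): δ = 87.39°  ·
  (2,6): δ = 57.63°  ✓
  (2,7): δ = 15.32°  ✓
  (3,4): δ = 148.40°  ·
  (3,5): δ = 114.50°  ·
  (3,6): δ = 84.74°  ·
  (3,7): δ = 42.43°  ✓
  (4,5): δ = 146.10°  ·
  (4,6): δ = 116.35°  ·
  (4,7): δ = 74.03°  ✓
  (5,6): δ = 150.24°  ·
  (5,7): δ = 107.93°  ·
  (6,7): δ = 137.69°  ·
antipodal pairs: 13

count = 13; pairs: (0,2), (0,3), (0,4), (0,5), (0,6), (1,4), (1,5), (1,6), (1,7), (2,6), (2,7), (3,7), (4,7)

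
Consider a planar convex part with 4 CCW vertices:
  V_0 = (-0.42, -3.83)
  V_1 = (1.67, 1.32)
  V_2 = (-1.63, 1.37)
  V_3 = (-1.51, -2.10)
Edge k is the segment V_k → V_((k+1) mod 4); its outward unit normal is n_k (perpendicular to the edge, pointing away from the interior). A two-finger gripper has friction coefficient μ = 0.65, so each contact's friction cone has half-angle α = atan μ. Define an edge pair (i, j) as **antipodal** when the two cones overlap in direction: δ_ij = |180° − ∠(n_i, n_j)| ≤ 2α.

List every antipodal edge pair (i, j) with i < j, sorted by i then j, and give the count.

α = atan 0.65 = 33.02°;  2α = 66.05°
n_0 = (+0.9266, -0.3760)
n_1 = (+0.0151, +0.9999)
n_2 = (-0.9994, -0.0346)
n_3 = (-0.8461, -0.5331)
  (0,1): δ = 68.78°  ·
  (0,2): δ = 24.07°  ✓
  (0,3): δ = 54.30°  ✓
  (1,2): δ = 87.15°  ·
  (1,3): δ = 56.92°  ✓
  (2,3): δ = 149.77°  ·
antipodal pairs: 3

count = 3; pairs: (0,2), (0,3), (1,3)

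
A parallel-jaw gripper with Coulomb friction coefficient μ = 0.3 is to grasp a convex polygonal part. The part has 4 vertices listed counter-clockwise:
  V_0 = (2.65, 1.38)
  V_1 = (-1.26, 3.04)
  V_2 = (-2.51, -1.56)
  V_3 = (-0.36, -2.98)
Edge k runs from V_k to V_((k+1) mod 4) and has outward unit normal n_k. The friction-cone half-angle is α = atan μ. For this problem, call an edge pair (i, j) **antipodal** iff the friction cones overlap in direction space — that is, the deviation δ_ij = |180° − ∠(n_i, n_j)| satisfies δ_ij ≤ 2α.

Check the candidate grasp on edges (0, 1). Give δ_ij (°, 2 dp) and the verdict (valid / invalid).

α = atan 0.3 = 16.70°;  2α = 33.40°
edge 0: e_0 = (-3.91, +1.66);  n_0 = (+0.3908, +0.9205)
edge 1: e_1 = (-1.25, -4.60);  n_1 = (-0.9650, +0.2622)
∠(n_0, n_1) = 97.80°
δ = |180° − 97.80°| = 82.20°
82.20° > 2α = 33.40°  →  invalid

δ = 82.20°, invalid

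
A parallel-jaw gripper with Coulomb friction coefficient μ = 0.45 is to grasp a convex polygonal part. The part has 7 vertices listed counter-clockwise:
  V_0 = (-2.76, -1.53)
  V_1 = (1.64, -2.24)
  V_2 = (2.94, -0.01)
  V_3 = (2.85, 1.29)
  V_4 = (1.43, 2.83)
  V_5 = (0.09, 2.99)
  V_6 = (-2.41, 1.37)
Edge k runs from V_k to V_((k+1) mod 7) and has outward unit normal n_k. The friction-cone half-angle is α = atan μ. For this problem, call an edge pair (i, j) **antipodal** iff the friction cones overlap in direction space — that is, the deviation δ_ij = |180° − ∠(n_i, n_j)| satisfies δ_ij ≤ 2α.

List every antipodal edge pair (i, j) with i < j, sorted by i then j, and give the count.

α = atan 0.45 = 24.23°;  2α = 48.46°
n_0 = (-0.1593, -0.9872)
n_1 = (+0.8639, -0.5036)
n_2 = (+0.9976, +0.0691)
n_3 = (+0.7352, +0.6779)
n_4 = (+0.1186, +0.9929)
n_5 = (-0.5438, +0.8392)
n_6 = (-0.9928, +0.1198)
  (0,1): δ = 111.07°  ·
  (0,2): δ = 76.87°  ·
  (0,3): δ = 38.16°  ✓
  (0,4): δ = 2.36°  ✓
  (0,5): δ = 42.11°  ✓
  (0,6): δ = 92.28°  ·
  (1,2): δ = 145.80°  ·
  (1,3): δ = 107.08°  ·
  (1,4): δ = 66.57°  ·
  (1,5): δ = 26.82°  ✓
  (1,6): δ = 23.36°  ✓
  (2,3): δ = 141.28°  ·
  (2,4): δ = 100.77°  ·
  (2,5): δ = 61.02°  ·
  (2,6): δ = 10.84°  ✓
  (3,4): δ = 139.49°  ·
  (3,5): δ = 99.74°  ·
  (3,6): δ = 49.56°  ·
  (4,5): δ = 140.25°  ·
  (4,6): δ = 90.07°  ·
  (5,6): δ = 129.82°  ·
antipodal pairs: 6

count = 6; pairs: (0,3), (0,4), (0,5), (1,5), (1,6), (2,6)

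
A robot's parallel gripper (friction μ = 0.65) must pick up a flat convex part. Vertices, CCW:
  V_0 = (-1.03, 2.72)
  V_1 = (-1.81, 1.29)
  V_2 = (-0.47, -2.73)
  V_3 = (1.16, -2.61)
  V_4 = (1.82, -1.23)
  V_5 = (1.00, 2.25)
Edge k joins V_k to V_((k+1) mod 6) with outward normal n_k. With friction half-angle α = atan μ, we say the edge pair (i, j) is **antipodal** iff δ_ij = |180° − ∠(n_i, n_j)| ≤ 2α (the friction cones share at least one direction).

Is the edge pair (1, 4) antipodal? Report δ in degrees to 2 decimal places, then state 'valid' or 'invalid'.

α = atan 0.65 = 33.02°;  2α = 66.05°
edge 1: e_1 = (+1.34, -4.02);  n_1 = (-0.9487, -0.3162)
edge 4: e_4 = (-0.82, +3.48);  n_4 = (+0.9733, +0.2294)
∠(n_1, n_4) = 174.82°
δ = |180° − 174.82°| = 5.18°
5.18° ≤ 2α = 66.05°  →  valid

δ = 5.18°, valid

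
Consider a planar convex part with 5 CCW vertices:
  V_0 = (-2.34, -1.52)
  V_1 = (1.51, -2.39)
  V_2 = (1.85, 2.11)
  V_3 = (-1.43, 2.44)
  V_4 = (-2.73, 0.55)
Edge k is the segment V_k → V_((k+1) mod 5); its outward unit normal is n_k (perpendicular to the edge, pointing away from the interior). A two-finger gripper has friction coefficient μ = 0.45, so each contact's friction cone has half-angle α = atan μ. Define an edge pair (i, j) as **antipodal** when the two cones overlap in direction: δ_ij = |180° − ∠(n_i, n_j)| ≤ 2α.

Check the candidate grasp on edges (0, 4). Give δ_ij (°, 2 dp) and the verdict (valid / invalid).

α = atan 0.45 = 24.23°;  2α = 48.46°
edge 0: e_0 = (+3.85, -0.87);  n_0 = (-0.2204, -0.9754)
edge 4: e_4 = (+0.39, -2.07);  n_4 = (-0.9827, -0.1851)
∠(n_0, n_4) = 66.60°
δ = |180° − 66.60°| = 113.40°
113.40° > 2α = 48.46°  →  invalid

δ = 113.40°, invalid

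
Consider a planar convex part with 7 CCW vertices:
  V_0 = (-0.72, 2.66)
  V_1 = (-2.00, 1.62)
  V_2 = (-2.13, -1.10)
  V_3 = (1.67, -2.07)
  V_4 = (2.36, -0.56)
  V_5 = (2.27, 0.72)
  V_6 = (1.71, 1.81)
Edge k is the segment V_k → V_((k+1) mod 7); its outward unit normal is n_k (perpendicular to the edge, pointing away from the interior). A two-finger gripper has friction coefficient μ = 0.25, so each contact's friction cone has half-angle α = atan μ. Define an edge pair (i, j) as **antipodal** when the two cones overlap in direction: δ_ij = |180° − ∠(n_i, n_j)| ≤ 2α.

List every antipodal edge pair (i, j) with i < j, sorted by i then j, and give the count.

count = 4; pairs: (0,3), (1,3), (1,4), (2,6)

α = atan 0.25 = 14.04°;  2α = 28.07°
n_0 = (-0.6306, +0.7761)
n_1 = (-0.9989, +0.0477)
n_2 = (-0.2473, -0.9689)
n_3 = (+0.9095, -0.4156)
n_4 = (+0.9975, +0.0701)
n_5 = (+0.8895, +0.4570)
n_6 = (+0.3302, +0.9439)
  (0,1): δ = 131.83°  ·
  (0,2): δ = 53.41°  ·
  (0,3): δ = 26.35°  ✓
  (0,4): δ = 54.93°  ·
  (0,5): δ = 78.10°  ·
  (0,6): δ = 121.63°  ·
  (1,2): δ = 101.58°  ·
  (1,3): δ = 21.82°  ✓
  (1,4): δ = 6.76°  ✓
  (1,5): δ = 29.93°  ·
  (1,6): δ = 73.46°  ·
  (2,3): δ = 100.24°  ·
  (2,4): δ = 71.66°  ·
  (2,5): δ = 48.49°  ·
  (2,6): δ = 4.96°  ✓
  (3,4): δ = 151.42°  ·
  (3,5): δ = 128.25°  ·
  (3,6): δ = 84.72°  ·
  (4,5): δ = 156.83°  ·
  (4,6): δ = 113.30°  ·
  (5,6): δ = 136.47°  ·
antipodal pairs: 4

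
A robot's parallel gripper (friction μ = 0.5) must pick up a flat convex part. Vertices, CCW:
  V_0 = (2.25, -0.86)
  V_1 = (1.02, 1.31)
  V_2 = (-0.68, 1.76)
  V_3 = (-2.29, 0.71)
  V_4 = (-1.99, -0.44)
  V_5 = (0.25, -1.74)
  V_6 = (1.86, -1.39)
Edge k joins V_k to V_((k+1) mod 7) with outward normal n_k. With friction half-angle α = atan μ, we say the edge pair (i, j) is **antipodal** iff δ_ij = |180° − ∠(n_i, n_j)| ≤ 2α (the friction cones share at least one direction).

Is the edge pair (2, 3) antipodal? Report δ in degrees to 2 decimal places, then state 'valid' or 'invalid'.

δ = 108.49°, invalid

α = atan 0.5 = 26.57°;  2α = 53.13°
edge 2: e_2 = (-1.61, -1.05);  n_2 = (-0.5463, +0.8376)
edge 3: e_3 = (+0.30, -1.15);  n_3 = (-0.9676, -0.2524)
∠(n_2, n_3) = 71.51°
δ = |180° − 71.51°| = 108.49°
108.49° > 2α = 53.13°  →  invalid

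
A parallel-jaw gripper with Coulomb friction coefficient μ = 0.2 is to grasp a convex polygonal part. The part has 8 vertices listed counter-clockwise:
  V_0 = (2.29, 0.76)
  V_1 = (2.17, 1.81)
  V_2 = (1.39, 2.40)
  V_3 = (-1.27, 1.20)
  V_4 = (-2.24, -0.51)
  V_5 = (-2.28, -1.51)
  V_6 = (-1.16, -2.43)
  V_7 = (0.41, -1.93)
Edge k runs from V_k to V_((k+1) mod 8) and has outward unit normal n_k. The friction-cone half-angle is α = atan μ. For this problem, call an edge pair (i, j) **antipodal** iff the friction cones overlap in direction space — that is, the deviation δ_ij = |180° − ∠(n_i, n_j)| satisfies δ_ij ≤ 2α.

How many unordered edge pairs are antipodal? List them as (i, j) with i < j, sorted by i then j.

count = 4; pairs: (0,4), (1,5), (2,6), (3,7)

α = atan 0.2 = 11.31°;  2α = 22.62°
n_0 = (+0.9935, +0.1135)
n_1 = (+0.6033, +0.7975)
n_2 = (-0.4112, +0.9115)
n_3 = (-0.8698, +0.4934)
n_4 = (-0.9992, +0.0400)
n_5 = (-0.6347, -0.7727)
n_6 = (+0.3035, -0.9528)
n_7 = (+0.8197, -0.5728)
  (0,1): δ = 133.62°  ·
  (0,2): δ = 72.24°  ·
  (0,3): δ = 36.08°  ·
  (0,4): δ = 8.81°  ✓
  (0,5): δ = 44.08°  ·
  (0,6): δ = 101.15°  ·
  (0,7): δ = 138.53°  ·
  (1,2): δ = 118.61°  ·
  (1,3): δ = 82.46°  ·
  (1,4): δ = 55.19°  ·
  (1,5): δ = 2.30°  ✓
  (1,6): δ = 54.77°  ·
  (1,7): δ = 92.16°  ·
  (2,3): δ = 143.85°  ·
  (2,4): δ = 116.57°  ·
  (2,5): δ = 63.68°  ·
  (2,6): δ = 6.62°  ✓
  (2,7): δ = 30.77°  ·
  (3,4): δ = 152.73°  ·
  (3,5): δ = 99.84°  ·
  (3,6): δ = 42.77°  ·
  (3,7): δ = 5.38°  ✓
  (4,5): δ = 127.11°  ·
  (4,6): δ = 70.04°  ·
  (4,7): δ = 32.66°  ·
  (5,6): δ = 122.93°  ·
  (5,7): δ = 85.55°  ·
  (6,7): δ = 142.61°  ·
antipodal pairs: 4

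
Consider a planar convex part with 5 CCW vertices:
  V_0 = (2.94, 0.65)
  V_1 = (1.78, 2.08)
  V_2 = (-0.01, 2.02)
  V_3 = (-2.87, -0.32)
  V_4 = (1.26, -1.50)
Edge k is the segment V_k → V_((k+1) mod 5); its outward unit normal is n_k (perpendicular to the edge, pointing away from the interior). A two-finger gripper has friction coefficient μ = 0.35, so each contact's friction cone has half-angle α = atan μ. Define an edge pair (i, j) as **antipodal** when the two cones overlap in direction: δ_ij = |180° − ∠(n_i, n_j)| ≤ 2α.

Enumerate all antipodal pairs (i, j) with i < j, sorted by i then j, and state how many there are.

count = 3; pairs: (0,3), (1,3), (2,4)

α = atan 0.35 = 19.29°;  2α = 38.58°
n_0 = (+0.7766, +0.6300)
n_1 = (-0.0335, +0.9994)
n_2 = (-0.6332, +0.7740)
n_3 = (-0.2747, -0.9615)
n_4 = (+0.7880, -0.6157)
  (0,1): δ = 127.13°  ·
  (0,2): δ = 89.76°  ·
  (0,3): δ = 35.01°  ✓
  (0,4): δ = 102.95°  ·
  (1,2): δ = 142.63°  ·
  (1,3): δ = 17.87°  ✓
  (1,4): δ = 50.08°  ·
  (2,3): δ = 55.23°  ·
  (2,4): δ = 12.71°  ✓
  (3,4): δ = 112.06°  ·
antipodal pairs: 3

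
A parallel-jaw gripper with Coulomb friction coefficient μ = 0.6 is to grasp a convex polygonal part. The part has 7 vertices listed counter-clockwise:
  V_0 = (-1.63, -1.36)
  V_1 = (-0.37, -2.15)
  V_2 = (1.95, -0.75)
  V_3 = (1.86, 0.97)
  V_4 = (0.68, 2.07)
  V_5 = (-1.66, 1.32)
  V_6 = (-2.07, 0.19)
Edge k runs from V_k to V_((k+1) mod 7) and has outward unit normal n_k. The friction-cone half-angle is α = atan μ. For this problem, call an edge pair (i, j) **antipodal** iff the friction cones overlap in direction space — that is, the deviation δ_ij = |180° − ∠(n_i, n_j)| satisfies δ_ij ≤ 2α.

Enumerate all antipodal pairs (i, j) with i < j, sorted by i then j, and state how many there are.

count = 8; pairs: (0,2), (0,3), (0,4), (1,4), (1,5), (2,5), (2,6), (3,6)

α = atan 0.6 = 30.96°;  2α = 61.93°
n_0 = (-0.5312, -0.8472)
n_1 = (+0.5167, -0.8562)
n_2 = (+0.9986, +0.0523)
n_3 = (+0.6819, +0.7315)
n_4 = (-0.3052, +0.9523)
n_5 = (-0.9400, +0.3411)
n_6 = (-0.9620, -0.2731)
  (0,1): δ = 116.80°  ·
  (0,2): δ = 54.92°  ✓
  (0,3): δ = 10.90°  ✓
  (0,4): δ = 49.86°  ✓
  (0,5): δ = 102.14°  ·
  (0,6): δ = 137.93°  ·
  (1,2): δ = 118.11°  ·
  (1,3): δ = 74.10°  ·
  (1,4): δ = 13.34°  ✓
  (1,5): δ = 38.95°  ✓
  (1,6): δ = 74.74°  ·
  (2,3): δ = 135.99°  ·
  (2,4): δ = 75.22°  ·
  (2,5): δ = 22.94°  ✓
  (2,6): δ = 12.85°  ✓
  (3,4): δ = 119.24°  ·
  (3,5): δ = 66.95°  ·
  (3,6): δ = 31.16°  ✓
  (4,5): δ = 127.71°  ·
  (4,6): δ = 91.92°  ·
  (5,6): δ = 144.21°  ·
antipodal pairs: 8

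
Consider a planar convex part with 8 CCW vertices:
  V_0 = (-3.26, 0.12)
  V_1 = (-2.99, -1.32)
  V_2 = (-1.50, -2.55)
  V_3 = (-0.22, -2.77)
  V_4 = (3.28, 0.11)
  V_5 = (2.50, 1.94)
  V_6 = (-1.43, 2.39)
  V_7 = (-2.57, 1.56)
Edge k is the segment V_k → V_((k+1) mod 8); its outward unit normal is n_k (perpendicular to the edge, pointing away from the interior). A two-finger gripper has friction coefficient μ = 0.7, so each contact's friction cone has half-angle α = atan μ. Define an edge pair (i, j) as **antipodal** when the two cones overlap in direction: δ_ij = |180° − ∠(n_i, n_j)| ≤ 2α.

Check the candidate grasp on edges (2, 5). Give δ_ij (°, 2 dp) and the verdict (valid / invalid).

δ = 3.22°, valid

α = atan 0.7 = 34.99°;  2α = 69.98°
edge 2: e_2 = (+1.28, -0.22);  n_2 = (-0.1694, -0.9855)
edge 5: e_5 = (-3.93, +0.45);  n_5 = (+0.1138, +0.9935)
∠(n_2, n_5) = 176.78°
δ = |180° − 176.78°| = 3.22°
3.22° ≤ 2α = 69.98°  →  valid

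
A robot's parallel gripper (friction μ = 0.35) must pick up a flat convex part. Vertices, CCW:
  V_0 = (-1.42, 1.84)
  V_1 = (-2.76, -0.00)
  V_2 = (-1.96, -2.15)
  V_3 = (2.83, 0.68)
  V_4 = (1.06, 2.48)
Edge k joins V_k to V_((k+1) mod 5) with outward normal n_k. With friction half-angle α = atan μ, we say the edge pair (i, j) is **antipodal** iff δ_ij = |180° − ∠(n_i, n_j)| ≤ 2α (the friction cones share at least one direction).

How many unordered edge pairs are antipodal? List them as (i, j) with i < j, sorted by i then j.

count = 3; pairs: (0,2), (1,3), (2,4)

α = atan 0.35 = 19.29°;  2α = 38.58°
n_0 = (-0.8084, +0.5887)
n_1 = (-0.9372, -0.3487)
n_2 = (+0.5087, -0.8610)
n_3 = (+0.7130, +0.7011)
n_4 = (-0.2499, +0.9683)
  (0,1): δ = 123.53°  ·
  (0,2): δ = 23.36°  ✓
  (0,3): δ = 80.58°  ·
  (0,4): δ = 140.53°  ·
  (1,2): δ = 79.83°  ·
  (1,3): δ = 24.11°  ✓
  (1,4): δ = 84.06°  ·
  (2,3): δ = 76.06°  ·
  (2,4): δ = 16.10°  ✓
  (3,4): δ = 120.05°  ·
antipodal pairs: 3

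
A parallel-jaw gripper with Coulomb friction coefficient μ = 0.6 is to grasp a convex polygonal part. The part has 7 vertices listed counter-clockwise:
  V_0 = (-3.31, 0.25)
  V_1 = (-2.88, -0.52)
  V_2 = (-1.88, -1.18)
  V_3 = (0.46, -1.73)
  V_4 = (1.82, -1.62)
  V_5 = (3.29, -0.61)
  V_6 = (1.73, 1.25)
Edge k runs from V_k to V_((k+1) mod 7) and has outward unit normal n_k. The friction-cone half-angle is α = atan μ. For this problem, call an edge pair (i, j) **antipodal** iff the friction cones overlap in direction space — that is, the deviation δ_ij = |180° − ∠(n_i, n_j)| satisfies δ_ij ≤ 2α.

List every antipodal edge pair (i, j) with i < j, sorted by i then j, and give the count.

α = atan 0.6 = 30.96°;  2α = 61.93°
n_0 = (-0.8731, -0.4876)
n_1 = (-0.5508, -0.8346)
n_2 = (-0.2288, -0.9735)
n_3 = (+0.0806, -0.9967)
n_4 = (+0.5663, -0.8242)
n_5 = (+0.7662, +0.6426)
n_6 = (-0.1946, +0.9809)
  (0,1): δ = 152.61°  ·
  (0,2): δ = 132.41°  ·
  (0,3): δ = 114.56°  ·
  (0,4): δ = 84.69°  ·
  (0,5): δ = 10.81°  ✓
  (0,6): δ = 72.04°  ·
  (1,2): δ = 159.80°  ·
  (1,3): δ = 141.95°  ·
  (1,4): δ = 112.08°  ·
  (1,5): δ = 16.59°  ✓
  (1,6): δ = 44.65°  ✓
  (2,3): δ = 162.15°  ·
  (2,4): δ = 132.28°  ·
  (2,5): δ = 36.79°  ✓
  (2,6): δ = 24.45°  ✓
  (3,4): δ = 150.13°  ·
  (3,5): δ = 54.64°  ✓
  (3,6): δ = 6.60°  ✓
  (4,5): δ = 84.51°  ·
  (4,6): δ = 23.27°  ✓
  (5,6): δ = 118.76°  ·
antipodal pairs: 8

count = 8; pairs: (0,5), (1,5), (1,6), (2,5), (2,6), (3,5), (3,6), (4,6)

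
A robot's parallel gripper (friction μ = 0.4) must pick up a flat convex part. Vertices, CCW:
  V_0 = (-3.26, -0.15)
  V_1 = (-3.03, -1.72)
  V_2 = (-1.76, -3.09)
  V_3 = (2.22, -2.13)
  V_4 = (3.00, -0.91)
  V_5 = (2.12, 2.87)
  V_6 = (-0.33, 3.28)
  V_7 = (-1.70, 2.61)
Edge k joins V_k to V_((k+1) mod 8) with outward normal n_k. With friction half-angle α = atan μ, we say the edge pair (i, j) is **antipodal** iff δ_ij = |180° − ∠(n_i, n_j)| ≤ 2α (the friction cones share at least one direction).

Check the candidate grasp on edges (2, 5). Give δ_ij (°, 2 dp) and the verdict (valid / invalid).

δ = 23.06°, valid

α = atan 0.4 = 21.80°;  2α = 43.60°
edge 2: e_2 = (+3.98, +0.96);  n_2 = (+0.2345, -0.9721)
edge 5: e_5 = (-2.45, +0.41);  n_5 = (+0.1651, +0.9863)
∠(n_2, n_5) = 156.94°
δ = |180° − 156.94°| = 23.06°
23.06° ≤ 2α = 43.60°  →  valid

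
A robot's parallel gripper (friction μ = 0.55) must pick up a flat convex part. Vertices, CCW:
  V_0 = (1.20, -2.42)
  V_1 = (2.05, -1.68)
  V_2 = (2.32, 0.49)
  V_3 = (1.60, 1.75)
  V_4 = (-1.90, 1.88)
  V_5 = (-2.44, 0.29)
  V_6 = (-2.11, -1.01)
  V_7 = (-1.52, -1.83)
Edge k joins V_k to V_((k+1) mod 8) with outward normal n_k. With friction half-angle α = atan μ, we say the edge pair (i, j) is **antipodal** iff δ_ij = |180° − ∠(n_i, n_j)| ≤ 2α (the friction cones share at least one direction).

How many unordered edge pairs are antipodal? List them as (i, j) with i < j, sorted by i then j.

count = 11; pairs: (0,3), (0,4), (1,4), (1,5), (1,6), (2,4), (2,5), (2,6), (2,7), (3,6), (3,7)

α = atan 0.55 = 28.81°;  2α = 57.62°
n_0 = (+0.6566, -0.7542)
n_1 = (+0.9923, -0.1235)
n_2 = (+0.8682, +0.4961)
n_3 = (+0.0371, +0.9993)
n_4 = (-0.9469, +0.3216)
n_5 = (-0.9693, -0.2460)
n_6 = (-0.8117, -0.5840)
n_7 = (-0.2120, -0.9773)
  (0,1): δ = 138.13°  ·
  (0,2): δ = 101.30°  ·
  (0,3): δ = 43.17°  ✓
  (0,4): δ = 30.20°  ✓
  (0,5): δ = 63.20°  ·
  (0,6): δ = 84.69°  ·
  (0,7): δ = 126.72°  ·
  (1,2): δ = 143.16°  ·
  (1,3): δ = 85.03°  ·
  (1,4): δ = 11.67°  ✓
  (1,5): δ = 21.34°  ✓
  (1,6): δ = 42.83°  ✓
  (1,7): δ = 84.85°  ·
  (2,3): δ = 121.87°  ·
  (2,4): δ = 48.50°  ✓
  (2,5): δ = 15.50°  ✓
  (2,6): δ = 5.99°  ✓
  (2,7): δ = 48.02°  ✓
  (3,4): δ = 106.63°  ·
  (3,5): δ = 73.63°  ·
  (3,6): δ = 52.14°  ✓
  (3,7): δ = 10.11°  ✓
  (4,5): δ = 147.00°  ·
  (4,6): δ = 125.51°  ·
  (4,7): δ = 83.48°  ·
  (5,6): δ = 158.51°  ·
  (5,7): δ = 116.48°  ·
  (6,7): δ = 137.97°  ·
antipodal pairs: 11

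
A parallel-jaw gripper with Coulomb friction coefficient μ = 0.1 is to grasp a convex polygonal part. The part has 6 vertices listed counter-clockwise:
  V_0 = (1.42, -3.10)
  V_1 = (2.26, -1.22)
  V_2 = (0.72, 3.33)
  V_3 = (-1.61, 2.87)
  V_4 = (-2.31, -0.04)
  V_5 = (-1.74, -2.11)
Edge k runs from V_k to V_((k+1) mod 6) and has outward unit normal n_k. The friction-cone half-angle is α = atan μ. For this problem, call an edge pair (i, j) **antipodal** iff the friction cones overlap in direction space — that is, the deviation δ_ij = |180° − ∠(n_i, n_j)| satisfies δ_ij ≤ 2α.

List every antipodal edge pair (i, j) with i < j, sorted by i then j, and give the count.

α = atan 0.1 = 5.71°;  2α = 11.42°
n_0 = (+0.9130, -0.4079)
n_1 = (+0.9472, +0.3206)
n_2 = (-0.1937, +0.9811)
n_3 = (-0.9723, +0.2339)
n_4 = (-0.9641, -0.2655)
n_5 = (-0.2990, -0.9543)
  (0,1): δ = 137.23°  ·
  (0,2): δ = 54.76°  ·
  (0,3): δ = 10.55°  ✓
  (0,4): δ = 39.47°  ·
  (0,5): δ = 96.68°  ·
  (1,2): δ = 97.53°  ·
  (1,3): δ = 32.22°  ·
  (1,4): δ = 3.30°  ✓
  (1,5): δ = 53.91°  ·
  (2,3): δ = 114.69°  ·
  (2,4): δ = 85.77°  ·
  (2,5): δ = 28.56°  ·
  (3,4): δ = 151.08°  ·
  (3,5): δ = 93.87°  ·
  (4,5): δ = 122.79°  ·
antipodal pairs: 2

count = 2; pairs: (0,3), (1,4)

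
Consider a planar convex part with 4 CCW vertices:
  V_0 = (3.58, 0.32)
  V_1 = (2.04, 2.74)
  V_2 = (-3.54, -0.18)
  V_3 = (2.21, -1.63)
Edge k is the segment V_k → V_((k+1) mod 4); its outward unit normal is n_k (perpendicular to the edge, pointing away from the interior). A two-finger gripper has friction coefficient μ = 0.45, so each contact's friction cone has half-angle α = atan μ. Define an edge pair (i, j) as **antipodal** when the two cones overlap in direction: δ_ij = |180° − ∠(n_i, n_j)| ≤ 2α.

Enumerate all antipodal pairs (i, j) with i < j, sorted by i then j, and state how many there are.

α = atan 0.45 = 24.23°;  2α = 48.46°
n_0 = (+0.8437, +0.5369)
n_1 = (-0.4637, +0.8860)
n_2 = (-0.2445, -0.9696)
n_3 = (+0.8182, -0.5749)
  (0,1): δ = 94.85°  ·
  (0,2): δ = 43.38°  ✓
  (0,3): δ = 112.44°  ·
  (1,2): δ = 41.78°  ✓
  (1,3): δ = 27.29°  ✓
  (2,3): δ = 110.94°  ·
antipodal pairs: 3

count = 3; pairs: (0,2), (1,2), (1,3)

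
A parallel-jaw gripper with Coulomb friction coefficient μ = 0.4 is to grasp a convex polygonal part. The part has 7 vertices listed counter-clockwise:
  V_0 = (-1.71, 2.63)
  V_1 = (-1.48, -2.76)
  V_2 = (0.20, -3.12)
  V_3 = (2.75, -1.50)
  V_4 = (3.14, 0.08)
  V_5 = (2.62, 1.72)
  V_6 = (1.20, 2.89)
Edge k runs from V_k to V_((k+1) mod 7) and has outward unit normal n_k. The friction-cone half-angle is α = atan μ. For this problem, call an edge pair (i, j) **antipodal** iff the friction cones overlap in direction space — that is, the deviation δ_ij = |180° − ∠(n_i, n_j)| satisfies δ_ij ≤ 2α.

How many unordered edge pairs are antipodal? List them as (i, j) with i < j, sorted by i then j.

α = atan 0.4 = 21.80°;  2α = 43.60°
n_0 = (-0.9991, -0.0426)
n_1 = (-0.2095, -0.9778)
n_2 = (+0.5362, -0.8441)
n_3 = (+0.9709, -0.2396)
n_4 = (+0.9532, +0.3022)
n_5 = (+0.6359, +0.7718)
n_6 = (-0.0890, +0.9960)
  (0,1): δ = 104.54°  ·
  (0,2): δ = 60.02°  ·
  (0,3): δ = 16.31°  ✓
  (0,4): δ = 15.15°  ✓
  (0,5): δ = 48.07°  ·
  (0,6): δ = 92.66°  ·
  (1,2): δ = 135.48°  ·
  (1,3): δ = 91.77°  ·
  (1,4): δ = 60.31°  ·
  (1,5): δ = 27.39°  ✓
  (1,6): δ = 17.20°  ✓
  (2,3): δ = 136.29°  ·
  (2,4): δ = 104.84°  ·
  (2,5): δ = 71.91°  ·
  (2,6): δ = 27.32°  ✓
  (3,4): δ = 148.54°  ·
  (3,5): δ = 115.62°  ·
  (3,6): δ = 71.03°  ·
  (4,5): δ = 147.08°  ·
  (4,6): δ = 102.49°  ·
  (5,6): δ = 135.41°  ·
antipodal pairs: 5

count = 5; pairs: (0,3), (0,4), (1,5), (1,6), (2,6)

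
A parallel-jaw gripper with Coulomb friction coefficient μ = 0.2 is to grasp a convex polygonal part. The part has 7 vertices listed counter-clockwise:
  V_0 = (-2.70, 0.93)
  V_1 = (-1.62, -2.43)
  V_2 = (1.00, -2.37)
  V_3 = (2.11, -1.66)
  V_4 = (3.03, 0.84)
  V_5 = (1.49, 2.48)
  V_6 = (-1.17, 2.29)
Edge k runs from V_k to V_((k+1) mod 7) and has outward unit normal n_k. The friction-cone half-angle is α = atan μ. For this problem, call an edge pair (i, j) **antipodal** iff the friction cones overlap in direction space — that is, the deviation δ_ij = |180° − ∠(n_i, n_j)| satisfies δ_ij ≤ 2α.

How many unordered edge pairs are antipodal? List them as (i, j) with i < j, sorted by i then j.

α = atan 0.2 = 11.31°;  2α = 22.62°
n_0 = (-0.9520, -0.3060)
n_1 = (+0.0229, -0.9997)
n_2 = (+0.5388, -0.8424)
n_3 = (+0.9385, -0.3454)
n_4 = (+0.7290, +0.6845)
n_5 = (-0.0712, +0.9975)
n_6 = (-0.6644, +0.7474)
  (0,1): δ = 106.51°  ·
  (0,2): δ = 75.21°  ·
  (0,3): δ = 38.02°  ·
  (0,4): δ = 25.38°  ·
  (0,5): δ = 76.27°  ·
  (0,6): δ = 113.81°  ·
  (1,2): δ = 148.71°  ·
  (1,3): δ = 111.52°  ·
  (1,4): δ = 48.11°  ·
  (1,5): δ = 2.77°  ✓
  (1,6): δ = 40.32°  ·
  (2,3): δ = 142.81°  ·
  (2,4): δ = 79.41°  ·
  (2,5): δ = 28.52°  ·
  (2,6): δ = 9.03°  ✓
  (3,4): δ = 116.60°  ·
  (3,5): δ = 65.71°  ·
  (3,6): δ = 28.16°  ·
  (4,5): δ = 129.11°  ·
  (4,6): δ = 91.57°  ·
  (5,6): δ = 142.45°  ·
antipodal pairs: 2

count = 2; pairs: (1,5), (2,6)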